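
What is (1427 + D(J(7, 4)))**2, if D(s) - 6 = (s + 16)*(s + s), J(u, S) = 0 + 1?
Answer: 2152089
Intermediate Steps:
J(u, S) = 1
D(s) = 6 + 2*s*(16 + s) (D(s) = 6 + (s + 16)*(s + s) = 6 + (16 + s)*(2*s) = 6 + 2*s*(16 + s))
(1427 + D(J(7, 4)))**2 = (1427 + (6 + 2*1**2 + 32*1))**2 = (1427 + (6 + 2*1 + 32))**2 = (1427 + (6 + 2 + 32))**2 = (1427 + 40)**2 = 1467**2 = 2152089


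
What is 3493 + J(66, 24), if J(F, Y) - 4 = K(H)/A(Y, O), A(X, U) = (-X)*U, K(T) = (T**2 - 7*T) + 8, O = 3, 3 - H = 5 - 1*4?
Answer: 125893/36 ≈ 3497.0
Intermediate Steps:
H = 2 (H = 3 - (5 - 1*4) = 3 - (5 - 4) = 3 - 1*1 = 3 - 1 = 2)
K(T) = 8 + T**2 - 7*T
A(X, U) = -U*X
J(F, Y) = 4 + 2/(3*Y) (J(F, Y) = 4 + (8 + 2**2 - 7*2)/((-1*3*Y)) = 4 + (8 + 4 - 14)/((-3*Y)) = 4 - (-2)/(3*Y) = 4 + 2/(3*Y))
3493 + J(66, 24) = 3493 + (4 + (2/3)/24) = 3493 + (4 + (2/3)*(1/24)) = 3493 + (4 + 1/36) = 3493 + 145/36 = 125893/36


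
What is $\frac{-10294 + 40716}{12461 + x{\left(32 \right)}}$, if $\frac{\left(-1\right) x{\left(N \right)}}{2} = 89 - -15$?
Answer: $\frac{30422}{12253} \approx 2.4828$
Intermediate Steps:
$x{\left(N \right)} = -208$ ($x{\left(N \right)} = - 2 \left(89 - -15\right) = - 2 \left(89 + 15\right) = \left(-2\right) 104 = -208$)
$\frac{-10294 + 40716}{12461 + x{\left(32 \right)}} = \frac{-10294 + 40716}{12461 - 208} = \frac{30422}{12253}$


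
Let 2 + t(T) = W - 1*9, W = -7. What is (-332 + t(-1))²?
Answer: 122500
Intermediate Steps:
t(T) = -18 (t(T) = -2 + (-7 - 1*9) = -2 + (-7 - 9) = -2 - 16 = -18)
(-332 + t(-1))² = (-332 - 18)² = (-350)² = 122500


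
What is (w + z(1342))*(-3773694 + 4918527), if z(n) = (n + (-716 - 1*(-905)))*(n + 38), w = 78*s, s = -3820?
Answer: 2077665825060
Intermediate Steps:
w = -297960 (w = 78*(-3820) = -297960)
z(n) = (38 + n)*(189 + n) (z(n) = (n + (-716 + 905))*(38 + n) = (n + 189)*(38 + n) = (189 + n)*(38 + n) = (38 + n)*(189 + n))
(w + z(1342))*(-3773694 + 4918527) = (-297960 + (7182 + 1342² + 227*1342))*(-3773694 + 4918527) = (-297960 + (7182 + 1800964 + 304634))*1144833 = (-297960 + 2112780)*1144833 = 1814820*1144833 = 2077665825060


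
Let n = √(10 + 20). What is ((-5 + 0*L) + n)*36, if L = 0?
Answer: -180 + 36*√30 ≈ 17.180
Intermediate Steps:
n = √30 ≈ 5.4772
((-5 + 0*L) + n)*36 = ((-5 + 0*0) + √30)*36 = ((-5 + 0) + √30)*36 = (-5 + √30)*36 = -180 + 36*√30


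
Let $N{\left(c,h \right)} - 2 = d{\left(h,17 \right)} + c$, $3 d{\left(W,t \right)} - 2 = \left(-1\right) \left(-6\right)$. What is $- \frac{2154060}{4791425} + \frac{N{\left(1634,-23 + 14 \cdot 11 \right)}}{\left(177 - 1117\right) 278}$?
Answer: $- \frac{17122515229}{37562855430} \approx -0.45584$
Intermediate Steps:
$d{\left(W,t \right)} = \frac{8}{3}$ ($d{\left(W,t \right)} = \frac{2}{3} + \frac{\left(-1\right) \left(-6\right)}{3} = \frac{2}{3} + \frac{1}{3} \cdot 6 = \frac{2}{3} + 2 = \frac{8}{3}$)
$N{\left(c,h \right)} = \frac{14}{3} + c$ ($N{\left(c,h \right)} = 2 + \left(\frac{8}{3} + c\right) = \frac{14}{3} + c$)
$- \frac{2154060}{4791425} + \frac{N{\left(1634,-23 + 14 \cdot 11 \right)}}{\left(177 - 1117\right) 278} = - \frac{2154060}{4791425} + \frac{\frac{14}{3} + 1634}{\left(177 - 1117\right) 278} = \left(-2154060\right) \frac{1}{4791425} + \frac{4916}{3 \left(\left(-940\right) 278\right)} = - \frac{430812}{958285} + \frac{4916}{3 \left(-261320\right)} = - \frac{430812}{958285} + \frac{4916}{3} \left(- \frac{1}{261320}\right) = - \frac{430812}{958285} - \frac{1229}{195990} = - \frac{17122515229}{37562855430}$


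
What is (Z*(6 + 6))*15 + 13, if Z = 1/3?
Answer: 73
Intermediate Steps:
Z = 1/3 ≈ 0.33333
(Z*(6 + 6))*15 + 13 = ((6 + 6)/3)*15 + 13 = ((1/3)*12)*15 + 13 = 4*15 + 13 = 60 + 13 = 73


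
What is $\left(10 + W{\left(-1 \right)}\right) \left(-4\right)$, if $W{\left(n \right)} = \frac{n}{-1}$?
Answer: $-44$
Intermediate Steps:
$W{\left(n \right)} = - n$ ($W{\left(n \right)} = n \left(-1\right) = - n$)
$\left(10 + W{\left(-1 \right)}\right) \left(-4\right) = \left(10 - -1\right) \left(-4\right) = \left(10 + 1\right) \left(-4\right) = 11 \left(-4\right) = -44$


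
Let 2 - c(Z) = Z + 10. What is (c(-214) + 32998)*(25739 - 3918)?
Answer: 724544484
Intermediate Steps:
c(Z) = -8 - Z (c(Z) = 2 - (Z + 10) = 2 - (10 + Z) = 2 + (-10 - Z) = -8 - Z)
(c(-214) + 32998)*(25739 - 3918) = ((-8 - 1*(-214)) + 32998)*(25739 - 3918) = ((-8 + 214) + 32998)*21821 = (206 + 32998)*21821 = 33204*21821 = 724544484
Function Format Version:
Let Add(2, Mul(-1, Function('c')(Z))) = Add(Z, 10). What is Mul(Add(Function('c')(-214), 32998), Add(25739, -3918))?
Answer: 724544484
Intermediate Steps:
Function('c')(Z) = Add(-8, Mul(-1, Z)) (Function('c')(Z) = Add(2, Mul(-1, Add(Z, 10))) = Add(2, Mul(-1, Add(10, Z))) = Add(2, Add(-10, Mul(-1, Z))) = Add(-8, Mul(-1, Z)))
Mul(Add(Function('c')(-214), 32998), Add(25739, -3918)) = Mul(Add(Add(-8, Mul(-1, -214)), 32998), Add(25739, -3918)) = Mul(Add(Add(-8, 214), 32998), 21821) = Mul(Add(206, 32998), 21821) = Mul(33204, 21821) = 724544484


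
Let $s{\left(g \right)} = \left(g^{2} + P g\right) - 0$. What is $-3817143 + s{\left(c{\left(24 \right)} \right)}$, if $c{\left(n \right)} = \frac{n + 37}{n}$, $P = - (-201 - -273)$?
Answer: $- \frac{2198776055}{576} \approx -3.8173 \cdot 10^{6}$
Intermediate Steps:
$P = -72$ ($P = - (-201 + 273) = \left(-1\right) 72 = -72$)
$c{\left(n \right)} = \frac{37 + n}{n}$
$s{\left(g \right)} = g^{2} - 72 g$ ($s{\left(g \right)} = \left(g^{2} - 72 g\right) - 0 = \left(g^{2} - 72 g\right) + 0 = g^{2} - 72 g$)
$-3817143 + s{\left(c{\left(24 \right)} \right)} = -3817143 + \frac{37 + 24}{24} \left(-72 + \frac{37 + 24}{24}\right) = -3817143 + \frac{1}{24} \cdot 61 \left(-72 + \frac{1}{24} \cdot 61\right) = -3817143 + \frac{61 \left(-72 + \frac{61}{24}\right)}{24} = -3817143 + \frac{61}{24} \left(- \frac{1667}{24}\right) = -3817143 - \frac{101687}{576} = - \frac{2198776055}{576}$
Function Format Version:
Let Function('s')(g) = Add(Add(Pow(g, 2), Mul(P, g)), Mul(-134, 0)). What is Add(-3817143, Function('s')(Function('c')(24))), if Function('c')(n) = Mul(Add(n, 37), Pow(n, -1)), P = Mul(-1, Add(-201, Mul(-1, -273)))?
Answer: Rational(-2198776055, 576) ≈ -3.8173e+6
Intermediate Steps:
P = -72 (P = Mul(-1, Add(-201, 273)) = Mul(-1, 72) = -72)
Function('c')(n) = Mul(Pow(n, -1), Add(37, n)) (Function('c')(n) = Mul(Add(37, n), Pow(n, -1)) = Mul(Pow(n, -1), Add(37, n)))
Function('s')(g) = Add(Pow(g, 2), Mul(-72, g)) (Function('s')(g) = Add(Add(Pow(g, 2), Mul(-72, g)), Mul(-134, 0)) = Add(Add(Pow(g, 2), Mul(-72, g)), 0) = Add(Pow(g, 2), Mul(-72, g)))
Add(-3817143, Function('s')(Function('c')(24))) = Add(-3817143, Mul(Mul(Pow(24, -1), Add(37, 24)), Add(-72, Mul(Pow(24, -1), Add(37, 24))))) = Add(-3817143, Mul(Mul(Rational(1, 24), 61), Add(-72, Mul(Rational(1, 24), 61)))) = Add(-3817143, Mul(Rational(61, 24), Add(-72, Rational(61, 24)))) = Add(-3817143, Mul(Rational(61, 24), Rational(-1667, 24))) = Add(-3817143, Rational(-101687, 576)) = Rational(-2198776055, 576)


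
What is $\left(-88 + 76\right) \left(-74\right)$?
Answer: $888$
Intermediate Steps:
$\left(-88 + 76\right) \left(-74\right) = \left(-12\right) \left(-74\right) = 888$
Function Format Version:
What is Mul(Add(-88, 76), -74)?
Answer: 888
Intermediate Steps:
Mul(Add(-88, 76), -74) = Mul(-12, -74) = 888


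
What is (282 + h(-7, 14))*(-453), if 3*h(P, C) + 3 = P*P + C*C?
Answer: -164288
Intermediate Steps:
h(P, C) = -1 + C**2/3 + P**2/3 (h(P, C) = -1 + (P*P + C*C)/3 = -1 + (P**2 + C**2)/3 = -1 + (C**2 + P**2)/3 = -1 + (C**2/3 + P**2/3) = -1 + C**2/3 + P**2/3)
(282 + h(-7, 14))*(-453) = (282 + (-1 + (1/3)*14**2 + (1/3)*(-7)**2))*(-453) = (282 + (-1 + (1/3)*196 + (1/3)*49))*(-453) = (282 + (-1 + 196/3 + 49/3))*(-453) = (282 + 242/3)*(-453) = (1088/3)*(-453) = -164288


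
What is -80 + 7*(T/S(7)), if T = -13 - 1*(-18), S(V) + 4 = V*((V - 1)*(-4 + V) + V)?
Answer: -13645/171 ≈ -79.795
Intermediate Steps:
S(V) = -4 + V*(V + (-1 + V)*(-4 + V)) (S(V) = -4 + V*((V - 1)*(-4 + V) + V) = -4 + V*((-1 + V)*(-4 + V) + V) = -4 + V*(V + (-1 + V)*(-4 + V)))
T = 5 (T = -13 + 18 = 5)
-80 + 7*(T/S(7)) = -80 + 7*(5/(-4 + 7³ - 4*7² + 4*7)) = -80 + 7*(5/(-4 + 343 - 4*49 + 28)) = -80 + 7*(5/(-4 + 343 - 196 + 28)) = -80 + 7*(5/171) = -80 + 35/171 = -13645/171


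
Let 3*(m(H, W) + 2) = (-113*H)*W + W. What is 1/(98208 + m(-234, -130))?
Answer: -3/3142972 ≈ -9.5451e-7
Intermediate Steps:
m(H, W) = -2 + W/3 - 113*H*W/3 (m(H, W) = -2 + ((-113*H)*W + W)/3 = -2 + (-113*H*W + W)/3 = -2 + (W - 113*H*W)/3 = -2 + (W/3 - 113*H*W/3) = -2 + W/3 - 113*H*W/3)
1/(98208 + m(-234, -130)) = 1/(98208 + (-2 + (1/3)*(-130) - 113/3*(-234)*(-130))) = 1/(98208 + (-2 - 130/3 - 1145820)) = 1/(98208 - 3437596/3) = 1/(-3142972/3) = -3/3142972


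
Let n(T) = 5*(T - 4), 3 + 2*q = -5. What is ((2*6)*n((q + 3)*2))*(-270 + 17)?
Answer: 91080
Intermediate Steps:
q = -4 (q = -3/2 + (1/2)*(-5) = -3/2 - 5/2 = -4)
n(T) = -20 + 5*T (n(T) = 5*(-4 + T) = -20 + 5*T)
((2*6)*n((q + 3)*2))*(-270 + 17) = ((2*6)*(-20 + 5*((-4 + 3)*2)))*(-270 + 17) = (12*(-20 + 5*(-1*2)))*(-253) = (12*(-20 + 5*(-2)))*(-253) = (12*(-20 - 10))*(-253) = (12*(-30))*(-253) = -360*(-253) = 91080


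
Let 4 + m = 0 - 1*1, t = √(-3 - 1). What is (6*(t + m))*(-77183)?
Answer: 2315490 - 926196*I ≈ 2.3155e+6 - 9.262e+5*I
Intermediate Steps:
t = 2*I (t = √(-4) = 2*I ≈ 2.0*I)
m = -5 (m = -4 + (0 - 1*1) = -4 + (0 - 1) = -4 - 1 = -5)
(6*(t + m))*(-77183) = (6*(2*I - 5))*(-77183) = (6*(-5 + 2*I))*(-77183) = (-30 + 12*I)*(-77183) = 2315490 - 926196*I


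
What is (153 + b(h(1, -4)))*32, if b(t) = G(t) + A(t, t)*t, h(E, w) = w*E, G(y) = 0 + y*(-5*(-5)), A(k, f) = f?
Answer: 2208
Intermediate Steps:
G(y) = 25*y (G(y) = 0 + y*25 = 0 + 25*y = 25*y)
h(E, w) = E*w
b(t) = t² + 25*t (b(t) = 25*t + t*t = 25*t + t² = t² + 25*t)
(153 + b(h(1, -4)))*32 = (153 + (1*(-4))*(25 + 1*(-4)))*32 = (153 - 4*(25 - 4))*32 = (153 - 4*21)*32 = (153 - 84)*32 = 69*32 = 2208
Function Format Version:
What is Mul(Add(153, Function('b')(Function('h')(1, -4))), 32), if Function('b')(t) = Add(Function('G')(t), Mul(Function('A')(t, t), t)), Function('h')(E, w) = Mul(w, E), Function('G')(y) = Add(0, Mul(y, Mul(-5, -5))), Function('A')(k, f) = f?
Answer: 2208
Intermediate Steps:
Function('G')(y) = Mul(25, y) (Function('G')(y) = Add(0, Mul(y, 25)) = Add(0, Mul(25, y)) = Mul(25, y))
Function('h')(E, w) = Mul(E, w)
Function('b')(t) = Add(Pow(t, 2), Mul(25, t)) (Function('b')(t) = Add(Mul(25, t), Mul(t, t)) = Add(Mul(25, t), Pow(t, 2)) = Add(Pow(t, 2), Mul(25, t)))
Mul(Add(153, Function('b')(Function('h')(1, -4))), 32) = Mul(Add(153, Mul(Mul(1, -4), Add(25, Mul(1, -4)))), 32) = Mul(Add(153, Mul(-4, Add(25, -4))), 32) = Mul(Add(153, Mul(-4, 21)), 32) = Mul(Add(153, -84), 32) = Mul(69, 32) = 2208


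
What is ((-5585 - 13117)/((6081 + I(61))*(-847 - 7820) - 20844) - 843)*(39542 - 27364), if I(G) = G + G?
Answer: -61347911517586/5975805 ≈ -1.0266e+7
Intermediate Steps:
I(G) = 2*G
((-5585 - 13117)/((6081 + I(61))*(-847 - 7820) - 20844) - 843)*(39542 - 27364) = ((-5585 - 13117)/((6081 + 2*61)*(-847 - 7820) - 20844) - 843)*(39542 - 27364) = (-18702/((6081 + 122)*(-8667) - 20844) - 843)*12178 = (-18702/(6203*(-8667) - 20844) - 843)*12178 = (-18702/(-53761401 - 20844) - 843)*12178 = (-18702/(-53782245) - 843)*12178 = (-18702*(-1/53782245) - 843)*12178 = (2078/5975805 - 843)*12178 = -5037601537/5975805*12178 = -61347911517586/5975805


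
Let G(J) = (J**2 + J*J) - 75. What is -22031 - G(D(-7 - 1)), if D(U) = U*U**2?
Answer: -546244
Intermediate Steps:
D(U) = U**3
G(J) = -75 + 2*J**2 (G(J) = (J**2 + J**2) - 75 = 2*J**2 - 75 = -75 + 2*J**2)
-22031 - G(D(-7 - 1)) = -22031 - (-75 + 2*((-7 - 1)**3)**2) = -22031 - (-75 + 2*((-8)**3)**2) = -22031 - (-75 + 2*(-512)**2) = -22031 - (-75 + 2*262144) = -22031 - (-75 + 524288) = -22031 - 1*524213 = -22031 - 524213 = -546244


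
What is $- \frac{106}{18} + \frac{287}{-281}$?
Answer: $- \frac{17476}{2529} \approx -6.9102$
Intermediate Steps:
$- \frac{106}{18} + \frac{287}{-281} = \left(-106\right) \frac{1}{18} + 287 \left(- \frac{1}{281}\right) = - \frac{53}{9} - \frac{287}{281} = - \frac{17476}{2529}$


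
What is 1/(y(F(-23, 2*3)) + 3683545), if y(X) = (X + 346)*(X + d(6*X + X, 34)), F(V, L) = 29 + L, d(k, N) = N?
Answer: 1/3709834 ≈ 2.6955e-7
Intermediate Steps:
y(X) = (34 + X)*(346 + X) (y(X) = (X + 346)*(X + 34) = (346 + X)*(34 + X) = (34 + X)*(346 + X))
1/(y(F(-23, 2*3)) + 3683545) = 1/((11764 + (29 + 2*3)² + 380*(29 + 2*3)) + 3683545) = 1/((11764 + (29 + 6)² + 380*(29 + 6)) + 3683545) = 1/((11764 + 35² + 380*35) + 3683545) = 1/((11764 + 1225 + 13300) + 3683545) = 1/(26289 + 3683545) = 1/3709834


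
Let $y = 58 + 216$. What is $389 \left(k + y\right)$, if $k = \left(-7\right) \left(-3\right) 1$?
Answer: $114755$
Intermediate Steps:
$y = 274$
$k = 21$ ($k = 21 \cdot 1 = 21$)
$389 \left(k + y\right) = 389 \left(21 + 274\right) = 389 \cdot 295 = 114755$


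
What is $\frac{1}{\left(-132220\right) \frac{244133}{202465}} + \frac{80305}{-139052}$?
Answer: $- \frac{64805363746687}{112212409823338} \approx -0.57752$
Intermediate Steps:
$\frac{1}{\left(-132220\right) \frac{244133}{202465}} + \frac{80305}{-139052} = - \frac{1}{132220 \cdot 244133 \cdot \frac{1}{202465}} + 80305 \left(- \frac{1}{139052}\right) = - \frac{1}{132220 \cdot \frac{244133}{202465}} - \frac{80305}{139052} = \left(- \frac{1}{132220}\right) \frac{202465}{244133} - \frac{80305}{139052} = - \frac{40493}{6455853052} - \frac{80305}{139052} = - \frac{64805363746687}{112212409823338}$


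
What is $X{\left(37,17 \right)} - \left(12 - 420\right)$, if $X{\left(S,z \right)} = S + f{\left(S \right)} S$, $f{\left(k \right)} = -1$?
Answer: $408$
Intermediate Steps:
$X{\left(S,z \right)} = 0$ ($X{\left(S,z \right)} = S - S = 0$)
$X{\left(37,17 \right)} - \left(12 - 420\right) = 0 - \left(12 - 420\right) = 0 - -408 = 0 + 408 = 408$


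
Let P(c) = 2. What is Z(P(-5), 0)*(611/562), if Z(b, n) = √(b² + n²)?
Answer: 611/281 ≈ 2.1744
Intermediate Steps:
Z(P(-5), 0)*(611/562) = √(2² + 0²)*(611/562) = √(4 + 0)*(611*(1/562)) = √4*(611/562) = 2*(611/562) = 611/281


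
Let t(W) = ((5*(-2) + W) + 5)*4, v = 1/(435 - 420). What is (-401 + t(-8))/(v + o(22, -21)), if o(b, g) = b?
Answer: -6795/331 ≈ -20.529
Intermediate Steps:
v = 1/15 ≈ 0.066667
t(W) = -20 + 4*W (t(W) = ((-10 + W) + 5)*4 = (-5 + W)*4 = -20 + 4*W)
(-401 + t(-8))/(v + o(22, -21)) = (-401 + (-20 + 4*(-8)))/(1/15 + 22) = (-401 + (-20 - 32))/(331/15) = (-401 - 52)*(15/331) = -453*15/331 = -6795/331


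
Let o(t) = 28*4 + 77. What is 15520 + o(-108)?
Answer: 15709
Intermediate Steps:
o(t) = 189 (o(t) = 112 + 77 = 189)
15520 + o(-108) = 15520 + 189 = 15709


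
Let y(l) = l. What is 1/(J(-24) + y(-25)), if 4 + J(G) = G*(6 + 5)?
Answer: -1/293 ≈ -0.0034130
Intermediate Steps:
J(G) = -4 + 11*G (J(G) = -4 + G*(6 + 5) = -4 + G*11 = -4 + 11*G)
1/(J(-24) + y(-25)) = 1/((-4 + 11*(-24)) - 25) = 1/((-4 - 264) - 25) = 1/(-268 - 25) = 1/(-293) = -1/293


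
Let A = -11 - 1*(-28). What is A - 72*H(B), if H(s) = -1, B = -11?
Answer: 89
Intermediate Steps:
A = 17 (A = -11 + 28 = 17)
A - 72*H(B) = 17 - 72*(-1) = 17 + 72 = 89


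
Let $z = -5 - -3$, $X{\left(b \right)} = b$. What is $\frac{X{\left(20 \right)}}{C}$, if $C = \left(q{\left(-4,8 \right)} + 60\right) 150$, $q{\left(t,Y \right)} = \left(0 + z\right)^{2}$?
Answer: $\frac{1}{480} \approx 0.0020833$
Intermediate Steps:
$z = -2$ ($z = -5 + 3 = -2$)
$q{\left(t,Y \right)} = 4$ ($q{\left(t,Y \right)} = \left(0 - 2\right)^{2} = \left(-2\right)^{2} = 4$)
$C = 9600$ ($C = \left(4 + 60\right) 150 = 64 \cdot 150 = 9600$)
$\frac{X{\left(20 \right)}}{C} = \frac{20}{9600} = 20 \cdot \frac{1}{9600} = \frac{1}{480}$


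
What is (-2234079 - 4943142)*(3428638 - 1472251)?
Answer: -14041421860527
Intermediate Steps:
(-2234079 - 4943142)*(3428638 - 1472251) = -7177221*1956387 = -14041421860527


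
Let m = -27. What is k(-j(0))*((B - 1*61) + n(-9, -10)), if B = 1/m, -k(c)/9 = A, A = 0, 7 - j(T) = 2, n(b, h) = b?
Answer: 0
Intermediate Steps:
j(T) = 5 (j(T) = 7 - 1*2 = 7 - 2 = 5)
k(c) = 0 (k(c) = -9*0 = 0)
B = -1/27 (B = 1/(-27) = -1/27 ≈ -0.037037)
k(-j(0))*((B - 1*61) + n(-9, -10)) = 0*((-1/27 - 1*61) - 9) = 0*((-1/27 - 61) - 9) = 0*(-1648/27 - 9) = 0*(-1891/27) = 0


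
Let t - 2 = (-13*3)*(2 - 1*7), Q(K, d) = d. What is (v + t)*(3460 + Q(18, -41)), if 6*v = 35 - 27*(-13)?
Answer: 2680496/3 ≈ 8.9350e+5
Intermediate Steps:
v = 193/3 (v = (35 - 27*(-13))/6 = (35 + 351)/6 = (⅙)*386 = 193/3 ≈ 64.333)
t = 197 (t = 2 + (-13*3)*(2 - 1*7) = 2 - 39*(2 - 7) = 2 - 39*(-5) = 2 + 195 = 197)
(v + t)*(3460 + Q(18, -41)) = (193/3 + 197)*(3460 - 41) = (784/3)*3419 = 2680496/3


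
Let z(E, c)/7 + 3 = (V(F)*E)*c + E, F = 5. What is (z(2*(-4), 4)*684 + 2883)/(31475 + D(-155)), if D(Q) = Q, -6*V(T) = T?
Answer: 577/232 ≈ 2.4871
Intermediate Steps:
V(T) = -T/6
z(E, c) = -21 + 7*E - 35*E*c/6 (z(E, c) = -21 + 7*(((-⅙*5)*E)*c + E) = -21 + 7*((-5*E/6)*c + E) = -21 + 7*(-5*E*c/6 + E) = -21 + 7*(E - 5*E*c/6) = -21 + (7*E - 35*E*c/6) = -21 + 7*E - 35*E*c/6)
(z(2*(-4), 4)*684 + 2883)/(31475 + D(-155)) = ((-21 + 7*(2*(-4)) - 35/6*2*(-4)*4)*684 + 2883)/(31475 - 155) = ((-21 + 7*(-8) - 35/6*(-8)*4)*684 + 2883)/31320 = ((-21 - 56 + 560/3)*684 + 2883)*(1/31320) = ((329/3)*684 + 2883)*(1/31320) = (75012 + 2883)*(1/31320) = 77895*(1/31320) = 577/232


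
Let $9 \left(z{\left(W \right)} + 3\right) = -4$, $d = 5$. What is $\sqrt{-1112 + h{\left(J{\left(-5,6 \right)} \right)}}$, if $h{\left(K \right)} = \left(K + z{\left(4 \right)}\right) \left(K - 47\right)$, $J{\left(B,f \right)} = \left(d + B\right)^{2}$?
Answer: $\frac{i \sqrt{8551}}{3} \approx 30.824 i$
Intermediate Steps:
$z{\left(W \right)} = - \frac{31}{9}$ ($z{\left(W \right)} = -3 + \frac{1}{9} \left(-4\right) = -3 - \frac{4}{9} = - \frac{31}{9}$)
$J{\left(B,f \right)} = \left(5 + B\right)^{2}$
$h{\left(K \right)} = \left(-47 + K\right) \left(- \frac{31}{9} + K\right)$ ($h{\left(K \right)} = \left(K - \frac{31}{9}\right) \left(K - 47\right) = \left(- \frac{31}{9} + K\right) \left(-47 + K\right) = \left(-47 + K\right) \left(- \frac{31}{9} + K\right)$)
$\sqrt{-1112 + h{\left(J{\left(-5,6 \right)} \right)}} = \sqrt{-1112 + \left(\frac{1457}{9} + \left(\left(5 - 5\right)^{2}\right)^{2} - \frac{454 \left(5 - 5\right)^{2}}{9}\right)} = \sqrt{-1112 + \left(\frac{1457}{9} + \left(0^{2}\right)^{2} - \frac{454 \cdot 0^{2}}{9}\right)} = \sqrt{-1112 + \left(\frac{1457}{9} + 0^{2} - 0\right)} = \sqrt{-1112 + \left(\frac{1457}{9} + 0 + 0\right)} = \sqrt{-1112 + \frac{1457}{9}} = \sqrt{- \frac{8551}{9}} = \frac{i \sqrt{8551}}{3}$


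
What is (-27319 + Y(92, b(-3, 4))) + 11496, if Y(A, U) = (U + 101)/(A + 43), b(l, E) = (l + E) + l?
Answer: -237334/15 ≈ -15822.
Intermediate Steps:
b(l, E) = E + 2*l (b(l, E) = (E + l) + l = E + 2*l)
Y(A, U) = (101 + U)/(43 + A)
(-27319 + Y(92, b(-3, 4))) + 11496 = (-27319 + (101 + (4 + 2*(-3)))/(43 + 92)) + 11496 = (-27319 + (101 + (4 - 6))/135) + 11496 = (-27319 + (101 - 2)/135) + 11496 = (-27319 + (1/135)*99) + 11496 = (-27319 + 11/15) + 11496 = -409774/15 + 11496 = -237334/15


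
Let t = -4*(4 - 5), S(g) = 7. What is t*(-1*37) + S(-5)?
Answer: -141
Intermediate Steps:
t = 4 (t = -4*(-1) = 4)
t*(-1*37) + S(-5) = 4*(-1*37) + 7 = 4*(-37) + 7 = -148 + 7 = -141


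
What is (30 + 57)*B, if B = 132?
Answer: 11484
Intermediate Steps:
(30 + 57)*B = (30 + 57)*132 = 87*132 = 11484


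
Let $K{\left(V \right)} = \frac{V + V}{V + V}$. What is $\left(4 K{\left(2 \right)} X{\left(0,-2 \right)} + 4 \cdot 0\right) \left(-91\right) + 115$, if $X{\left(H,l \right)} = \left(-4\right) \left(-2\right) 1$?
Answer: $-2797$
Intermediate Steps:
$X{\left(H,l \right)} = 8$ ($X{\left(H,l \right)} = 8 \cdot 1 = 8$)
$K{\left(V \right)} = 1$ ($K{\left(V \right)} = \frac{2 V}{2 V} = 2 V \frac{1}{2 V} = 1$)
$\left(4 K{\left(2 \right)} X{\left(0,-2 \right)} + 4 \cdot 0\right) \left(-91\right) + 115 = \left(4 \cdot 1 \cdot 8 + 4 \cdot 0\right) \left(-91\right) + 115 = \left(4 \cdot 8 + 0\right) \left(-91\right) + 115 = \left(32 + 0\right) \left(-91\right) + 115 = 32 \left(-91\right) + 115 = -2912 + 115 = -2797$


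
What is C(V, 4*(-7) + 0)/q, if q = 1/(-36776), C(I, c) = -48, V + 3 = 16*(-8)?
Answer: 1765248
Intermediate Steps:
V = -131 (V = -3 + 16*(-8) = -3 - 128 = -131)
q = -1/36776 ≈ -2.7192e-5
C(V, 4*(-7) + 0)/q = -48/(-1/36776) = -48*(-36776) = 1765248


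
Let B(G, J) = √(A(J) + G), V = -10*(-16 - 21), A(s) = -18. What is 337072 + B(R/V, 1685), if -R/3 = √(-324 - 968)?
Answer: 337072 + √(-616050 - 555*I*√323)/185 ≈ 3.3707e+5 - 4.2428*I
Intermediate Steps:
R = -6*I*√323 (R = -3*√(-324 - 968) = -6*I*√323 ≈ -107.83*I)
V = 370 (V = -10*(-37) = 370)
B(G, J) = √(-18 + G)
337072 + B(R/V, 1685) = 337072 + √(-18 - 6*I*√323/370) = 337072 + √(-18 - 6*I*√323*(1/370)) = 337072 + √(-18 - 3*I*√323/185)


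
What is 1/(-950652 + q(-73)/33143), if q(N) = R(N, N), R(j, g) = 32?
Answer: -33143/31507459204 ≈ -1.0519e-6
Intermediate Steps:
q(N) = 32
1/(-950652 + q(-73)/33143) = 1/(-950652 + 32/33143) = 1/(-31507459204/33143) = -33143/31507459204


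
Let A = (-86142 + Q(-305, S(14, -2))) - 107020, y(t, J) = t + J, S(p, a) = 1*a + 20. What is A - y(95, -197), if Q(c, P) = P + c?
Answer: -193347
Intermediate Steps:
S(p, a) = 20 + a (S(p, a) = a + 20 = 20 + a)
y(t, J) = J + t
A = -193449 (A = (-86142 + ((20 - 2) - 305)) - 107020 = (-86142 + (18 - 305)) - 107020 = (-86142 - 287) - 107020 = -86429 - 107020 = -193449)
A - y(95, -197) = -193449 - (-197 + 95) = -193449 - 1*(-102) = -193449 + 102 = -193347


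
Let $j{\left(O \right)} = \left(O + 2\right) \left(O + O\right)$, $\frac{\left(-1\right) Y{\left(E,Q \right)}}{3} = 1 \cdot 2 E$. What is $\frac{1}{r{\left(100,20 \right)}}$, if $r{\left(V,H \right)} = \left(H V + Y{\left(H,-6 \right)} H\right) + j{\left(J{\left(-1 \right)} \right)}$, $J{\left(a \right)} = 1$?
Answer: $- \frac{1}{394} \approx -0.0025381$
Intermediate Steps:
$Y{\left(E,Q \right)} = - 6 E$ ($Y{\left(E,Q \right)} = - 3 \cdot 1 \cdot 2 E = - 3 \cdot 2 E = - 6 E$)
$j{\left(O \right)} = 2 O \left(2 + O\right)$ ($j{\left(O \right)} = \left(2 + O\right) 2 O = 2 O \left(2 + O\right)$)
$r{\left(V,H \right)} = 6 - 6 H^{2} + H V$ ($r{\left(V,H \right)} = \left(H V + - 6 H H\right) + 2 \cdot 1 \left(2 + 1\right) = \left(H V - 6 H^{2}\right) + 2 \cdot 1 \cdot 3 = \left(- 6 H^{2} + H V\right) + 6 = 6 - 6 H^{2} + H V$)
$\frac{1}{r{\left(100,20 \right)}} = \frac{1}{6 - 6 \cdot 20^{2} + 20 \cdot 100} = \frac{1}{6 - 2400 + 2000} = \frac{1}{-394} = - \frac{1}{394}$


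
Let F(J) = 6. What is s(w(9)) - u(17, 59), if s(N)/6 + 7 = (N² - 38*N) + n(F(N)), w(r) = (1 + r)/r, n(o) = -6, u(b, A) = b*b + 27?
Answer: -17278/27 ≈ -639.93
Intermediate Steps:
u(b, A) = 27 + b² (u(b, A) = b² + 27 = 27 + b²)
w(r) = (1 + r)/r
s(N) = -78 - 228*N + 6*N² (s(N) = -42 + 6*((N² - 38*N) - 6) = -42 + 6*(-6 + N² - 38*N) = -42 + (-36 - 228*N + 6*N²) = -78 - 228*N + 6*N²)
s(w(9)) - u(17, 59) = (-78 - 228*(1 + 9)/9 + 6*((1 + 9)/9)²) - (27 + 17²) = (-78 - 76*10/3 + 6*((⅑)*10)²) - (27 + 289) = (-78 - 228*10/9 + 6*(10/9)²) - 1*316 = (-78 - 760/3 + 6*(100/81)) - 316 = (-78 - 760/3 + 200/27) - 316 = -8746/27 - 316 = -17278/27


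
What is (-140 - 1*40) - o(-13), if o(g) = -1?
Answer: -179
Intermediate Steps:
(-140 - 1*40) - o(-13) = (-140 - 1*40) - 1*(-1) = (-140 - 40) + 1 = -180 + 1 = -179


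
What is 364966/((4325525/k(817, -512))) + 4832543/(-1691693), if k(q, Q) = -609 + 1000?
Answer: 220504191568183/7317460363825 ≈ 30.134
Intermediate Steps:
k(q, Q) = 391
364966/((4325525/k(817, -512))) + 4832543/(-1691693) = 364966/((4325525/391)) + 4832543/(-1691693) = 364966/((4325525*(1/391))) + 4832543*(-1/1691693) = 364966/(4325525/391) - 4832543/1691693 = 364966*(391/4325525) - 4832543/1691693 = 142701706/4325525 - 4832543/1691693 = 220504191568183/7317460363825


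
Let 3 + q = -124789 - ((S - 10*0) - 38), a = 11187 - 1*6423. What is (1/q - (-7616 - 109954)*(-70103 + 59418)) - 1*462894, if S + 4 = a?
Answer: -162760029324817/129514 ≈ -1.2567e+9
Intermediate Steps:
a = 4764 (a = 11187 - 6423 = 4764)
S = 4760 (S = -4 + 4764 = 4760)
q = -129514 (q = -3 + (-124789 - ((4760 - 10*0) - 38)) = -3 + (-124789 - ((4760 + 0) - 38)) = -3 + (-124789 - (4760 - 38)) = -3 + (-124789 - 1*4722) = -3 + (-124789 - 4722) = -3 - 129511 = -129514)
(1/q - (-7616 - 109954)*(-70103 + 59418)) - 1*462894 = (1/(-129514) - (-7616 - 109954)*(-70103 + 59418)) - 1*462894 = (-1/129514 - (-117570)*(-10685)) - 462894 = (-1/129514 - 1*1256235450) - 462894 = (-1/129514 - 1256235450) - 462894 = -162700078071301/129514 - 462894 = -162760029324817/129514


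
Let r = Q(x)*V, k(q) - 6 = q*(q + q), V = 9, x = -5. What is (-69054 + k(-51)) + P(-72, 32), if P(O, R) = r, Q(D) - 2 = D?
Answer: -63873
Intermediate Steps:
Q(D) = 2 + D
k(q) = 6 + 2*q**2 (k(q) = 6 + q*(q + q) = 6 + q*(2*q) = 6 + 2*q**2)
r = -27 (r = (2 - 5)*9 = -3*9 = -27)
P(O, R) = -27
(-69054 + k(-51)) + P(-72, 32) = (-69054 + (6 + 2*(-51)**2)) - 27 = (-69054 + (6 + 2*2601)) - 27 = (-69054 + (6 + 5202)) - 27 = (-69054 + 5208) - 27 = -63846 - 27 = -63873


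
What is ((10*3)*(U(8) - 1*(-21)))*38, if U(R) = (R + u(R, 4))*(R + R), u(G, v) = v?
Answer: 242820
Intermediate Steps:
U(R) = 2*R*(4 + R) (U(R) = (R + 4)*(R + R) = (4 + R)*(2*R) = 2*R*(4 + R))
((10*3)*(U(8) - 1*(-21)))*38 = ((10*3)*(2*8*(4 + 8) - 1*(-21)))*38 = (30*(2*8*12 + 21))*38 = (30*(192 + 21))*38 = (30*213)*38 = 6390*38 = 242820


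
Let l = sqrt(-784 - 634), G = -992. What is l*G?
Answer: -992*I*sqrt(1418) ≈ -37355.0*I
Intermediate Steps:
l = I*sqrt(1418) (l = sqrt(-1418) = I*sqrt(1418) ≈ 37.656*I)
l*G = (I*sqrt(1418))*(-992) = -992*I*sqrt(1418)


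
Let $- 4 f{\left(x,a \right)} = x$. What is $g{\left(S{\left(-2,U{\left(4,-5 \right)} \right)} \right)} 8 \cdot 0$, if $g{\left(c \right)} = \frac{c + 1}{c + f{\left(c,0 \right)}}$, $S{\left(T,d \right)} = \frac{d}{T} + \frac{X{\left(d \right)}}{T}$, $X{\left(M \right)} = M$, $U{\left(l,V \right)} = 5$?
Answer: $0$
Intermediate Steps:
$f{\left(x,a \right)} = - \frac{x}{4}$
$S{\left(T,d \right)} = \frac{2 d}{T}$ ($S{\left(T,d \right)} = \frac{d}{T} + \frac{d}{T} = \frac{2 d}{T}$)
$g{\left(c \right)} = \frac{4 \left(1 + c\right)}{3 c}$ ($g{\left(c \right)} = \frac{c + 1}{c - \frac{c}{4}} = \frac{1 + c}{\frac{3}{4} c} = \left(1 + c\right) \frac{4}{3 c} = \frac{4 \left(1 + c\right)}{3 c}$)
$g{\left(S{\left(-2,U{\left(4,-5 \right)} \right)} \right)} 8 \cdot 0 = \frac{4 \left(1 + 2 \cdot 5 \frac{1}{-2}\right)}{3 \cdot 2 \cdot 5 \frac{1}{-2}} \cdot 8 \cdot 0 = \frac{4 \left(1 + 2 \cdot 5 \left(- \frac{1}{2}\right)\right)}{3 \cdot 2 \cdot 5 \left(- \frac{1}{2}\right)} 0 = \frac{4 \left(1 - 5\right)}{3 \left(-5\right)} 0 = \frac{4}{3} \left(- \frac{1}{5}\right) \left(-4\right) 0 = \frac{16}{15} \cdot 0 = 0$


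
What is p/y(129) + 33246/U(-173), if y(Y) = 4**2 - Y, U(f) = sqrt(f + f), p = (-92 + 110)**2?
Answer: -324/113 - 16623*I*sqrt(346)/173 ≈ -2.8673 - 1787.3*I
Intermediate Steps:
p = 324 (p = 18**2 = 324)
U(f) = sqrt(2)*sqrt(f) (U(f) = sqrt(2*f) = sqrt(2)*sqrt(f))
y(Y) = 16 - Y
p/y(129) + 33246/U(-173) = 324/(16 - 1*129) + 33246/((sqrt(2)*sqrt(-173))) = 324/(16 - 129) + 33246/((sqrt(2)*(I*sqrt(173)))) = 324/(-113) + 33246/((I*sqrt(346))) = 324*(-1/113) + 33246*(-I*sqrt(346)/346) = -324/113 - 16623*I*sqrt(346)/173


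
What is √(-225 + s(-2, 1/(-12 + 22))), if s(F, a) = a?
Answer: I*√22490/10 ≈ 14.997*I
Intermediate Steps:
√(-225 + s(-2, 1/(-12 + 22))) = √(-225 + 1/(-12 + 22)) = √(-225 + 1/10) = √(-225 + ⅒) = √(-2249/10) = I*√22490/10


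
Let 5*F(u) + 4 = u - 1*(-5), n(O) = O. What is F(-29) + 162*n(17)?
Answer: 13742/5 ≈ 2748.4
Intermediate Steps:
F(u) = ⅕ + u/5 (F(u) = -⅘ + (u - 1*(-5))/5 = -⅘ + (u + 5)/5 = -⅘ + (5 + u)/5 = -⅘ + (1 + u/5) = ⅕ + u/5)
F(-29) + 162*n(17) = (⅕ + (⅕)*(-29)) + 162*17 = (⅕ - 29/5) + 2754 = -28/5 + 2754 = 13742/5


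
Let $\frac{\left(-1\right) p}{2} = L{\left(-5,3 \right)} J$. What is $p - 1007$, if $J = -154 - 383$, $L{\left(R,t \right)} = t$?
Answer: $2215$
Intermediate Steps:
$J = -537$ ($J = -154 - 383 = -537$)
$p = 3222$ ($p = - 2 \cdot 3 \left(-537\right) = \left(-2\right) \left(-1611\right) = 3222$)
$p - 1007 = 3222 - 1007 = 2215$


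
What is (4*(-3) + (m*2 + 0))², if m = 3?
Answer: 36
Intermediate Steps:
(4*(-3) + (m*2 + 0))² = (4*(-3) + (3*2 + 0))² = (-12 + (6 + 0))² = (-12 + 6)² = (-6)² = 36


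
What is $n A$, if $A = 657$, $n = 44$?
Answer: $28908$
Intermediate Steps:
$n A = 44 \cdot 657 = 28908$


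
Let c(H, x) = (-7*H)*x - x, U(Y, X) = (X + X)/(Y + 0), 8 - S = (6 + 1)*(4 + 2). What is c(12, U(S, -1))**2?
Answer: 25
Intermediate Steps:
S = -34 (S = 8 - (6 + 1)*(4 + 2) = 8 - 7*6 = 8 - 1*42 = 8 - 42 = -34)
U(Y, X) = 2*X/Y (U(Y, X) = (2*X)/Y = 2*X/Y)
c(H, x) = -x - 7*H*x (c(H, x) = -7*H*x - x = -x - 7*H*x)
c(12, U(S, -1))**2 = (-2*(-1)/(-34)*(1 + 7*12))**2 = (-2*(-1)*(-1/34)*(1 + 84))**2 = (-1*1/17*85)**2 = (-5)**2 = 25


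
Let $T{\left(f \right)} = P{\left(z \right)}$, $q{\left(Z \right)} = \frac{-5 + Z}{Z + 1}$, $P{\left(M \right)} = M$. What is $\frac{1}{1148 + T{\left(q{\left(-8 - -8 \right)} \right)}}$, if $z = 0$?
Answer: $\frac{1}{1148} \approx 0.00087108$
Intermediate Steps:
$q{\left(Z \right)} = \frac{-5 + Z}{1 + Z}$
$T{\left(f \right)} = 0$
$\frac{1}{1148 + T{\left(q{\left(-8 - -8 \right)} \right)}} = \frac{1}{1148 + 0} = \frac{1}{1148}$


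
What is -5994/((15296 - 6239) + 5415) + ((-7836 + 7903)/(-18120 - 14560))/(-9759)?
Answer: -8850139841/21367916040 ≈ -0.41418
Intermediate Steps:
-5994/((15296 - 6239) + 5415) + ((-7836 + 7903)/(-18120 - 14560))/(-9759) = -5994/(9057 + 5415) + (67/(-32680))*(-1/9759) = -5994/14472 + (67*(-1/32680))*(-1/9759) = -5994*1/14472 - 67/32680*(-1/9759) = -111/268 + 67/318924120 = -8850139841/21367916040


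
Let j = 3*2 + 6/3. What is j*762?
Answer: 6096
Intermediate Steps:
j = 8 (j = 6 + 6*(⅓) = 6 + 2 = 8)
j*762 = 8*762 = 6096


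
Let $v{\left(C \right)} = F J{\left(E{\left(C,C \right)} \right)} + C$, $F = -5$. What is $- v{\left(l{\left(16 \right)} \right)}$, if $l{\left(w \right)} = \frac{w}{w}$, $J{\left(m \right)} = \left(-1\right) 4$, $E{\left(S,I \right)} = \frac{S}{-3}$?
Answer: $-21$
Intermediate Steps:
$E{\left(S,I \right)} = - \frac{S}{3}$ ($E{\left(S,I \right)} = S \left(- \frac{1}{3}\right) = - \frac{S}{3}$)
$J{\left(m \right)} = -4$
$l{\left(w \right)} = 1$
$v{\left(C \right)} = 20 + C$ ($v{\left(C \right)} = \left(-5\right) \left(-4\right) + C = 20 + C$)
$- v{\left(l{\left(16 \right)} \right)} = - (20 + 1) = \left(-1\right) 21 = -21$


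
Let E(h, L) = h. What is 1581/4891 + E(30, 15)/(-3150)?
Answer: 161114/513555 ≈ 0.31372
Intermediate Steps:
1581/4891 + E(30, 15)/(-3150) = 1581/4891 + 30/(-3150) = 1581*(1/4891) + 30*(-1/3150) = 1581/4891 - 1/105 = 161114/513555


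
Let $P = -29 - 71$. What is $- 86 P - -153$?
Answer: $8753$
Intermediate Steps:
$P = -100$
$- 86 P - -153 = \left(-86\right) \left(-100\right) - -153 = 8600 + 153 = 8753$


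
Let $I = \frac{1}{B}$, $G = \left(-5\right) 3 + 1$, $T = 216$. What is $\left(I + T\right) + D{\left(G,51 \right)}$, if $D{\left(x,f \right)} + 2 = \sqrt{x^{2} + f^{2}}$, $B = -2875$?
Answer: $\frac{615249}{2875} + \sqrt{2797} \approx 266.89$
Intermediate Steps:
$G = -14$ ($G = -15 + 1 = -14$)
$I = - \frac{1}{2875}$ ($I = \frac{1}{-2875} = - \frac{1}{2875} \approx -0.00034783$)
$D{\left(x,f \right)} = -2 + \sqrt{f^{2} + x^{2}}$ ($D{\left(x,f \right)} = -2 + \sqrt{x^{2} + f^{2}} = -2 + \sqrt{f^{2} + x^{2}}$)
$\left(I + T\right) + D{\left(G,51 \right)} = \left(- \frac{1}{2875} + 216\right) - \left(2 - \sqrt{51^{2} + \left(-14\right)^{2}}\right) = \frac{620999}{2875} - \left(2 - \sqrt{2601 + 196}\right) = \frac{620999}{2875} - \left(2 - \sqrt{2797}\right) = \frac{615249}{2875} + \sqrt{2797}$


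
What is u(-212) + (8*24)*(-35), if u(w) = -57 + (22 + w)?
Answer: -6967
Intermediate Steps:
u(w) = -35 + w
u(-212) + (8*24)*(-35) = (-35 - 212) + (8*24)*(-35) = -247 + 192*(-35) = -247 - 6720 = -6967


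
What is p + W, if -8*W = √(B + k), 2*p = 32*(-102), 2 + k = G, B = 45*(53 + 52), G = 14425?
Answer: -1632 - √4787/4 ≈ -1649.3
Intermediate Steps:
B = 4725 (B = 45*105 = 4725)
k = 14423 (k = -2 + 14425 = 14423)
p = -1632 (p = (32*(-102))/2 = (½)*(-3264) = -1632)
W = -√4787/4 (W = -√(4725 + 14423)/8 = -√4787/4 ≈ -17.297)
p + W = -1632 - √4787/4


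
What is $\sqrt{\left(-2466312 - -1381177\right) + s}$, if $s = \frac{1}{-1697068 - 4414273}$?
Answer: $\frac{2 i \sqrt{10132038103457866069}}{6111341} \approx 1041.7 i$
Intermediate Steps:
$s = - \frac{1}{6111341}$ ($s = \frac{1}{-6111341} = - \frac{1}{6111341} \approx -1.6363 \cdot 10^{-7}$)
$\sqrt{\left(-2466312 - -1381177\right) + s} = \sqrt{\left(-2466312 - -1381177\right) - \frac{1}{6111341}} = \sqrt{\left(-2466312 + 1381177\right) - \frac{1}{6111341}} = \sqrt{-1085135 - \frac{1}{6111341}} = \sqrt{- \frac{6631630016036}{6111341}} = \frac{2 i \sqrt{10132038103457866069}}{6111341}$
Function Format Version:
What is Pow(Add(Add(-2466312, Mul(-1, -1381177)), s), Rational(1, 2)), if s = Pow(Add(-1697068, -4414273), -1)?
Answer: Mul(Rational(2, 6111341), I, Pow(10132038103457866069, Rational(1, 2))) ≈ Mul(1041.7, I)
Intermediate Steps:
s = Rational(-1, 6111341) (s = Pow(-6111341, -1) = Rational(-1, 6111341) ≈ -1.6363e-7)
Pow(Add(Add(-2466312, Mul(-1, -1381177)), s), Rational(1, 2)) = Pow(Add(Add(-2466312, Mul(-1, -1381177)), Rational(-1, 6111341)), Rational(1, 2)) = Pow(Add(Add(-2466312, 1381177), Rational(-1, 6111341)), Rational(1, 2)) = Pow(Add(-1085135, Rational(-1, 6111341)), Rational(1, 2)) = Pow(Rational(-6631630016036, 6111341), Rational(1, 2)) = Mul(Rational(2, 6111341), I, Pow(10132038103457866069, Rational(1, 2)))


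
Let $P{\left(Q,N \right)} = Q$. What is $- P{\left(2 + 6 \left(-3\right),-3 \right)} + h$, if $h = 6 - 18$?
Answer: $4$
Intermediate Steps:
$h = -12$
$- P{\left(2 + 6 \left(-3\right),-3 \right)} + h = - (2 + 6 \left(-3\right)) - 12 = - (2 - 18) - 12 = \left(-1\right) \left(-16\right) - 12 = 16 - 12 = 4$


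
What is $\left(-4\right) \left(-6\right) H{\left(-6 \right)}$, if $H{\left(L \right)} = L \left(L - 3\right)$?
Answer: $1296$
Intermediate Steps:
$H{\left(L \right)} = L \left(-3 + L\right)$
$\left(-4\right) \left(-6\right) H{\left(-6 \right)} = \left(-4\right) \left(-6\right) \left(- 6 \left(-3 - 6\right)\right) = 24 \left(\left(-6\right) \left(-9\right)\right) = 24 \cdot 54 = 1296$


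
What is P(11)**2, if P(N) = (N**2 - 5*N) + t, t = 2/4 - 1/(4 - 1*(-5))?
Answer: 1428025/324 ≈ 4407.5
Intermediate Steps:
t = 7/18 (t = 2*(1/4) - 1/(4 + 5) = 1/2 - 1/9 = 7/18 ≈ 0.38889)
P(N) = 7/18 + N**2 - 5*N (P(N) = (N**2 - 5*N) + 7/18 = 7/18 + N**2 - 5*N)
P(11)**2 = (7/18 + 11**2 - 5*11)**2 = (7/18 + 121 - 55)**2 = (1195/18)**2 = 1428025/324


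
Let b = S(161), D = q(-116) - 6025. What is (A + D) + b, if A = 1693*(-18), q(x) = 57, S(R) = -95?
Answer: -36537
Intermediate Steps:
D = -5968 (D = 57 - 6025 = -5968)
A = -30474
b = -95
(A + D) + b = (-30474 - 5968) - 95 = -36442 - 95 = -36537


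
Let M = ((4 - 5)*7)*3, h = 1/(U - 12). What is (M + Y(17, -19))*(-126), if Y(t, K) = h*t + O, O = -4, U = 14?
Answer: 2079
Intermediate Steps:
h = ½ (h = 1/(14 - 12) = 1/2 = ½ ≈ 0.50000)
M = -21 (M = -1*7*3 = -7*3 = -21)
Y(t, K) = -4 + t/2 (Y(t, K) = t/2 - 4 = -4 + t/2)
(M + Y(17, -19))*(-126) = (-21 + (-4 + (½)*17))*(-126) = (-21 + (-4 + 17/2))*(-126) = (-21 + 9/2)*(-126) = -33/2*(-126) = 2079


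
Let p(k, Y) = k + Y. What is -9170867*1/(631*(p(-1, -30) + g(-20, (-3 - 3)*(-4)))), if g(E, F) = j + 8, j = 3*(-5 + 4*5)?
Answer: -9170867/13882 ≈ -660.63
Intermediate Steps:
j = 45 (j = 3*(-5 + 20) = 3*15 = 45)
g(E, F) = 53 (g(E, F) = 45 + 8 = 53)
p(k, Y) = Y + k
-9170867*1/(631*(p(-1, -30) + g(-20, (-3 - 3)*(-4)))) = -9170867*1/(631*((-30 - 1) + 53)) = -9170867*1/(631*(-31 + 53)) = -9170867/(22*631) = -9170867/13882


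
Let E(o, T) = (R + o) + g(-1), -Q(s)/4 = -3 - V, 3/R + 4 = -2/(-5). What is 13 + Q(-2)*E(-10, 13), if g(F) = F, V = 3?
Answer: -271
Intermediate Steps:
R = -⅚ (R = 3/(-4 - 2/(-5)) = 3/(-4 - 2*(-⅕)) = 3/(-4 + ⅖) = 3/(-18/5) = 3*(-5/18) = -⅚ ≈ -0.83333)
Q(s) = 24 (Q(s) = -4*(-3 - 1*3) = -4*(-3 - 3) = -4*(-6) = 24)
E(o, T) = -11/6 + o (E(o, T) = (-⅚ + o) - 1 = -11/6 + o)
13 + Q(-2)*E(-10, 13) = 13 + 24*(-11/6 - 10) = 13 + 24*(-71/6) = 13 - 284 = -271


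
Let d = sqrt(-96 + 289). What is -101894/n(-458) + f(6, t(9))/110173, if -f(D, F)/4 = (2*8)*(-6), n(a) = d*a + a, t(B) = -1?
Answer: -5596100119/4844086464 + 50947*sqrt(193)/43968 ≈ 14.942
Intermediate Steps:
d = sqrt(193) ≈ 13.892
n(a) = a + a*sqrt(193) (n(a) = sqrt(193)*a + a = a*sqrt(193) + a = a + a*sqrt(193))
f(D, F) = 384 (f(D, F) = -4*2*8*(-6) = -64*(-6) = -4*(-96) = 384)
-101894/n(-458) + f(6, t(9))/110173 = -101894*(-1/(458*(1 + sqrt(193)))) + 384/110173 = -101894/(-458 - 458*sqrt(193)) + 384*(1/110173) = -101894/(-458 - 458*sqrt(193)) + 384/110173 = 384/110173 - 101894/(-458 - 458*sqrt(193))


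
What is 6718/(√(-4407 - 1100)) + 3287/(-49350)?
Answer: -3287/49350 - 6718*I*√5507/5507 ≈ -0.066606 - 90.528*I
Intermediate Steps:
6718/(√(-4407 - 1100)) + 3287/(-49350) = 6718/(√(-5507)) + 3287*(-1/49350) = 6718/((I*√5507)) - 3287/49350 = 6718*(-I*√5507/5507) - 3287/49350 = -6718*I*√5507/5507 - 3287/49350 = -3287/49350 - 6718*I*√5507/5507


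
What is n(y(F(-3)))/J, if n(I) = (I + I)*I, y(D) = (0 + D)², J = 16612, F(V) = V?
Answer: 81/8306 ≈ 0.0097520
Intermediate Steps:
y(D) = D²
n(I) = 2*I² (n(I) = (2*I)*I = 2*I²)
n(y(F(-3)))/J = (2*((-3)²)²)/16612 = (2*9²)*(1/16612) = (2*81)*(1/16612) = 162*(1/16612) = 81/8306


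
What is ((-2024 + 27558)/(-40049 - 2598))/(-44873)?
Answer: 25534/1913698831 ≈ 1.3343e-5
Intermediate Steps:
((-2024 + 27558)/(-40049 - 2598))/(-44873) = (25534/(-42647))*(-1/44873) = (25534*(-1/42647))*(-1/44873) = -25534/42647*(-1/44873) = 25534/1913698831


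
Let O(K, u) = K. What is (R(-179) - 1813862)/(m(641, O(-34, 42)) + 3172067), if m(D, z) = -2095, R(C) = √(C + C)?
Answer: -906931/1584986 + I*√358/3169972 ≈ -0.5722 + 5.9688e-6*I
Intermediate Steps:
R(C) = √2*√C (R(C) = √(2*C) = √2*√C)
(R(-179) - 1813862)/(m(641, O(-34, 42)) + 3172067) = (√2*√(-179) - 1813862)/(-2095 + 3172067) = (√2*(I*√179) - 1813862)/3169972 = (I*√358 - 1813862)*(1/3169972) = (-1813862 + I*√358)*(1/3169972) = -906931/1584986 + I*√358/3169972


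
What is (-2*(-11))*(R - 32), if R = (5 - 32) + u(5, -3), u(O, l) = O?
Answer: -1188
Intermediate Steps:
R = -22 (R = (5 - 32) + 5 = -27 + 5 = -22)
(-2*(-11))*(R - 32) = (-2*(-11))*(-22 - 32) = 22*(-54) = -1188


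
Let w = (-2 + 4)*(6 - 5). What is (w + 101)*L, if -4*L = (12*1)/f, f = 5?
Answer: -309/5 ≈ -61.800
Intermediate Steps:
L = -⅗ (L = -12*1/(4*5) = -3/5 = -¼*12/5 = -⅗ ≈ -0.60000)
w = 2 (w = 2*1 = 2)
(w + 101)*L = (2 + 101)*(-⅗) = 103*(-⅗) = -309/5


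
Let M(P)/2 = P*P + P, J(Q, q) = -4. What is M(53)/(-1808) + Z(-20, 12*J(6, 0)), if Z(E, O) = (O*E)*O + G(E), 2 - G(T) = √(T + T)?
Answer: -20828687/452 - 2*I*√10 ≈ -46081.0 - 6.3246*I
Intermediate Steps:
M(P) = 2*P + 2*P² (M(P) = 2*(P*P + P) = 2*(P² + P) = 2*(P + P²) = 2*P + 2*P²)
G(T) = 2 - √2*√T (G(T) = 2 - √(T + T) = 2 - √(2*T) = 2 - √2*√T)
Z(E, O) = 2 + E*O² - √2*√E (Z(E, O) = (O*E)*O + (2 - √2*√E) = (E*O)*O + (2 - √2*√E) = E*O² + (2 - √2*√E) = 2 + E*O² - √2*√E)
M(53)/(-1808) + Z(-20, 12*J(6, 0)) = (2*53*(1 + 53))/(-1808) + (2 - 20*(12*(-4))² - √2*√(-20)) = (2*53*54)*(-1/1808) + (2 - 20*(-48)² - √2*2*I*√5) = 5724*(-1/1808) + (2 - 20*2304 - 2*I*√10) = -1431/452 + (2 - 46080 - 2*I*√10) = -1431/452 + (-46078 - 2*I*√10) = -20828687/452 - 2*I*√10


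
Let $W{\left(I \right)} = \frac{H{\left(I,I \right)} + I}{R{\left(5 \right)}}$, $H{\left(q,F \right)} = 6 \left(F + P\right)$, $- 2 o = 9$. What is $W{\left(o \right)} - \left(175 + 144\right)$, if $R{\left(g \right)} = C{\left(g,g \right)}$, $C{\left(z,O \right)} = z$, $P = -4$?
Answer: $- \frac{3301}{10} \approx -330.1$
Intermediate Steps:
$o = - \frac{9}{2}$ ($o = \left(- \frac{1}{2}\right) 9 = - \frac{9}{2} \approx -4.5$)
$R{\left(g \right)} = g$
$H{\left(q,F \right)} = -24 + 6 F$ ($H{\left(q,F \right)} = 6 \left(F - 4\right) = 6 \left(-4 + F\right) = -24 + 6 F$)
$W{\left(I \right)} = - \frac{24}{5} + \frac{7 I}{5}$ ($W{\left(I \right)} = \frac{\left(-24 + 6 I\right) + I}{5} = \left(-24 + 7 I\right) \frac{1}{5} = - \frac{24}{5} + \frac{7 I}{5}$)
$W{\left(o \right)} - \left(175 + 144\right) = \left(- \frac{24}{5} + \frac{7}{5} \left(- \frac{9}{2}\right)\right) - \left(175 + 144\right) = \left(- \frac{24}{5} - \frac{63}{10}\right) - 319 = - \frac{111}{10} - 319 = - \frac{3301}{10}$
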